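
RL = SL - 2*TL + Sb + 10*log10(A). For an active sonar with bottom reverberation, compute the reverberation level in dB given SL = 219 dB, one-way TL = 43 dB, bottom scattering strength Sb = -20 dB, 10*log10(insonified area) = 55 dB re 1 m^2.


168 dB


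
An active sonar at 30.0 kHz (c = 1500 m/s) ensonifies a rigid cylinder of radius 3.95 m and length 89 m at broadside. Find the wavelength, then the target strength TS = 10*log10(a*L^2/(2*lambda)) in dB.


Step 1: lambda = c/f = 1500/30000 = 0.05 m
Step 2: TS = 10*log10(a*L^2/(2*lambda)) = 10*log10(3.95*89^2/(2*0.05)) = 54.95

54.95 dB


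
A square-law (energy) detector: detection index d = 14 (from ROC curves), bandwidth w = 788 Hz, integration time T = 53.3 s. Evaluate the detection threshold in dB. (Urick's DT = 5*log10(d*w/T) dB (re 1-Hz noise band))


11.58 dB


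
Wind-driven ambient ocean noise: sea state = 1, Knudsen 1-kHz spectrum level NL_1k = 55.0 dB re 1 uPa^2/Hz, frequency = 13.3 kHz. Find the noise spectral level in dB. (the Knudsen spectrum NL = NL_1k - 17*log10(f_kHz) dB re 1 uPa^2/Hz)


NL = NL_1k - 17*log10(f_kHz) = 55.0 - 17*log10(13.3) = 55.0 - (19.11) = 35.89

35.89 dB


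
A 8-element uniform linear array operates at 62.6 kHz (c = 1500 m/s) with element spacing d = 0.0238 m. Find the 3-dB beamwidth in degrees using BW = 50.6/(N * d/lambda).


Step 1: lambda = 1500/62600 = 0.02396 m
Step 2: d/lambda = 0.0238/0.02396 = 0.9933
Step 3: BW = 50.6/(N * d/lambda) = 50.6/(8 * 0.9933) = 6.37

6.37 deg


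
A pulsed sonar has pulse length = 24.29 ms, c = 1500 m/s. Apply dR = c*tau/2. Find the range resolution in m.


dR = c*tau/2 = 1500 * 24.29e-3 / 2 = 18.2175

18.2175 m


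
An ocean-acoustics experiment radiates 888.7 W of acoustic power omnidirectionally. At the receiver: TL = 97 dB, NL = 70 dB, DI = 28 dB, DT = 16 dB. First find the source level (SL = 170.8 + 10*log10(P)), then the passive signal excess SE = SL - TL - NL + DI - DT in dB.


Step 1: SL = 170.8 + 10*log10(888.7) = 200.29 dB
Step 2: SE = SL - TL - NL + DI - DT = 200.29 - 97 - 70 + 28 - 16 = 45.29

45.29 dB


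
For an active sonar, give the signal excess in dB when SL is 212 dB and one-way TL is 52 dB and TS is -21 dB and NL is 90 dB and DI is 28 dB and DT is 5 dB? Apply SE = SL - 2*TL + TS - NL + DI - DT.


SE = SL - 2*TL + TS - NL + DI - DT = 212 - 2*52 + (-21) - 90 + 28 - 5 = 20

20 dB


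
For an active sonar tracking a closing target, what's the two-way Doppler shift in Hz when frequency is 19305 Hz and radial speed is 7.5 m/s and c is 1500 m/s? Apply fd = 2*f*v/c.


193.05 Hz


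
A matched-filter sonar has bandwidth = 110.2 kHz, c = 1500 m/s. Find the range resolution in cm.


0.68 cm


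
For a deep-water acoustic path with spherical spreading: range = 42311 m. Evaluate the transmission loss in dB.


TL = 20*log10(42311) = 92.53

92.53 dB


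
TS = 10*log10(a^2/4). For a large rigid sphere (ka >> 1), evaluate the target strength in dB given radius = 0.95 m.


-6.47 dB


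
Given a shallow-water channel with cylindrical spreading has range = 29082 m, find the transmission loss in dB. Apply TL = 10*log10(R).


44.64 dB


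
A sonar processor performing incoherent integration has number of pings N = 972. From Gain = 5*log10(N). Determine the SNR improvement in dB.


Gain = 5*log10(972) = 14.94

14.94 dB


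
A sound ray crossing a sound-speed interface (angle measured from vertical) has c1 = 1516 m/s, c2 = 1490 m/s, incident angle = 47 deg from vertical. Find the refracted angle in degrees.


sin(theta2) = (c2/c1)*sin(theta1) = (1490/1516)*sin(47 deg) = 0.71881
theta2 = arcsin(0.71881) = 45.96

45.96 deg


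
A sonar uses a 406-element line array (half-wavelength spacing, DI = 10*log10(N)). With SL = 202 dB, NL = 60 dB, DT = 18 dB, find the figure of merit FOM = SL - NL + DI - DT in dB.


150.09 dB


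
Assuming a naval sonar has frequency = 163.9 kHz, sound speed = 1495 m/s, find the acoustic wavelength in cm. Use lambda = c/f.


0.91 cm


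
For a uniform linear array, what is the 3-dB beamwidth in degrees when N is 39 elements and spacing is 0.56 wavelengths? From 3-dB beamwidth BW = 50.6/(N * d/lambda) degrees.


2.32 deg


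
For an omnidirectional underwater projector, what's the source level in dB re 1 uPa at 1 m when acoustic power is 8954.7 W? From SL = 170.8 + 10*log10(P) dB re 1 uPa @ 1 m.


210.32 dB


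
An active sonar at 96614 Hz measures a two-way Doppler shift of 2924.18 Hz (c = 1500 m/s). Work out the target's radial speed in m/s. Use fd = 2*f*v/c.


From fd = 2*f*v/c, v = c*fd/(2*f) = 1500 * 2924.18 / (2*96614) = 22.7

22.7 m/s


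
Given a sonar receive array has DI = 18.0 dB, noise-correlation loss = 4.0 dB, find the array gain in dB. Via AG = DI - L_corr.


AG = DI - L_corr = 18.0 - 4.0 = 14.0

14.0 dB


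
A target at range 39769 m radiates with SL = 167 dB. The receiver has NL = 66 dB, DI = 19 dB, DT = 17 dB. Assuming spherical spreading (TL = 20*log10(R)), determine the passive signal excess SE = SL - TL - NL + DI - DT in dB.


Step 1: TL = 20*log10(39769) = 91.99 dB
Step 2: SE = 167 - 91.99 - 66 + 19 - 17 = 11.01

11.01 dB


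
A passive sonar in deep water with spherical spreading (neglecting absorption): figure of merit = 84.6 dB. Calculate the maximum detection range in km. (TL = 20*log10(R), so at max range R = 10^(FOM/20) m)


At max range FOM = TL, so 20*log10(R) = 84.6
R = 10^(84.6/20) = 16982.44 m = 16.98 km

16.98 km


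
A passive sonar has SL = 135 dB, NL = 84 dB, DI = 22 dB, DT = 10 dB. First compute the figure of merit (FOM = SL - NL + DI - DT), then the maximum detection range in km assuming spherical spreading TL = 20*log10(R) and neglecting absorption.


Step 1: FOM = SL - NL + DI - DT = 135 - 84 + 22 - 10 = 63 dB
Step 2: at max range FOM = TL = 20*log10(R), so R = 10^(63/20) = 1412.54 m = 1.41 km

1.41 km


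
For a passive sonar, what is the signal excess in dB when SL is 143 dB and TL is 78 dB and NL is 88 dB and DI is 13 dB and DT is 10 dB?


SE = SL - TL - NL + DI - DT = 143 - 78 - 88 + 13 - 10 = -20

-20 dB


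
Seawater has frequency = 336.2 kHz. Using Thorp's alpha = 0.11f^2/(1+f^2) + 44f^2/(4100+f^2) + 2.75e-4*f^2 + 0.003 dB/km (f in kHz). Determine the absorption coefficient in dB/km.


f^2 = 113030.44
alpha = 0.11*113030.44/(1+113030.44) + 44*113030.44/(4100+113030.44) + 2.75e-4*113030.44 + 0.003 = 73.656

73.656 dB/km


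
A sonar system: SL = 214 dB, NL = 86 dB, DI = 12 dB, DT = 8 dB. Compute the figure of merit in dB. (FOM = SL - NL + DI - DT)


FOM = SL - NL + DI - DT = 214 - 86 + 12 - 8 = 132

132 dB


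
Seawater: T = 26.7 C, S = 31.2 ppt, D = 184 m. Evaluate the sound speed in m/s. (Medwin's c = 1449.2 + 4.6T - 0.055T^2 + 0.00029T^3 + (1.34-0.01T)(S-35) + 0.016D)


c = 1449.2 + 4.6*26.7 - 0.055*26.7^2 + 0.00029*26.7^3 + (1.34 - 0.01*26.7)*(31.2 - 35) + 0.016*184 = 1537.2

1537.2 m/s


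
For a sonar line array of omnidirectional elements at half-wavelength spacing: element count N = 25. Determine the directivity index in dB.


DI = 10*log10(25) = 13.98

13.98 dB


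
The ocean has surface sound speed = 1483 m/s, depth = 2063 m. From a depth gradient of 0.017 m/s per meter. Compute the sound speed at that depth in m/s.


c = 1483 + 0.017 * 2063 = 1518.071

1518.071 m/s


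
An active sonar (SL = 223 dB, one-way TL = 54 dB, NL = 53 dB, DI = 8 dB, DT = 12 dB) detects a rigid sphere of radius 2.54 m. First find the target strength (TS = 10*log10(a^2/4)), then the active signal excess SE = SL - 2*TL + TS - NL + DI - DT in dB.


Step 1: TS = 10*log10(2.54^2/4) = 2.08 dB
Step 2: SE = SL - 2*TL + TS - NL + DI - DT = 223 - 2*54 + (2.08) - 53 + 8 - 12 = 60.08

60.08 dB


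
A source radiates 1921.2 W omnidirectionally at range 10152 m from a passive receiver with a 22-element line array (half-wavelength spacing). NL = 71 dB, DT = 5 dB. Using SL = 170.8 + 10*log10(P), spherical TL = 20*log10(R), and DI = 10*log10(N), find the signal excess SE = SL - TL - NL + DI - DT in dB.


60.93 dB


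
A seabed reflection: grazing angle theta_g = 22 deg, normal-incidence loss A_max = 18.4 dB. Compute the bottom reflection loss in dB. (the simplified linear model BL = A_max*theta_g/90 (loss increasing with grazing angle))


4.5 dB


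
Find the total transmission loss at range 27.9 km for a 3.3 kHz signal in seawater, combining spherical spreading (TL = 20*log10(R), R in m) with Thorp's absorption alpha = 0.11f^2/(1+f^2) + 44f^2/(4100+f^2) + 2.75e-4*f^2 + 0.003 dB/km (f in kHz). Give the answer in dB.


95.14 dB


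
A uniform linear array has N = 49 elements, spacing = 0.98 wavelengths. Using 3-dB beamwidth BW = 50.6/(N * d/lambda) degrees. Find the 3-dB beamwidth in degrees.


1.05 deg


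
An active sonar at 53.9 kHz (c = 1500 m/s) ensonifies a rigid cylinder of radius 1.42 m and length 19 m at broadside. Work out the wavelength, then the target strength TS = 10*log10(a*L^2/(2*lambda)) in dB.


Step 1: lambda = c/f = 1500/53900 = 0.02783 m
Step 2: TS = 10*log10(a*L^2/(2*lambda)) = 10*log10(1.42*19^2/(2*0.02783)) = 39.64

39.64 dB


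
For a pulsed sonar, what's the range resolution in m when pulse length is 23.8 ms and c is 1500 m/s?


dR = c*tau/2 = 1500 * 23.8e-3 / 2 = 17.85

17.85 m


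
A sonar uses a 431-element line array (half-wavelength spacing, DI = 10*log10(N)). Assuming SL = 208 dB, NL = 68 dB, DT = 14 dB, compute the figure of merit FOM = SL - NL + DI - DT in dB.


Step 1: DI = 10*log10(431) = 26.34 dB
Step 2: FOM = SL - NL + DI - DT = 208 - 68 + 26.34 - 14 = 152.34

152.34 dB


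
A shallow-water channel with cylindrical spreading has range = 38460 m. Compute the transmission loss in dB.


45.85 dB


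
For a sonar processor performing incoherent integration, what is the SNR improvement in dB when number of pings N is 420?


13.12 dB


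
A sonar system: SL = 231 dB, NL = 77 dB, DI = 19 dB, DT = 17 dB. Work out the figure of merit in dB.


FOM = SL - NL + DI - DT = 231 - 77 + 19 - 17 = 156

156 dB


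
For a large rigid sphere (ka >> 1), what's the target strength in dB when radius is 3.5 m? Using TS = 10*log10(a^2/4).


TS = 10*log10(3.5^2 / 4) = 10*log10(3.0625) = 4.86

4.86 dB


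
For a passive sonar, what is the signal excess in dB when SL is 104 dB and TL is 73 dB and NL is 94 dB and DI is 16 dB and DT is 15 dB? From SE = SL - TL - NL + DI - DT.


SE = SL - TL - NL + DI - DT = 104 - 73 - 94 + 16 - 15 = -62

-62 dB


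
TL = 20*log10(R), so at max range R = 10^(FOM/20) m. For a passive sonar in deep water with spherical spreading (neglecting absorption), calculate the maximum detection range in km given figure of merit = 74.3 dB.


At max range FOM = TL, so 20*log10(R) = 74.3
R = 10^(74.3/20) = 5188.0 m = 5.19 km

5.19 km


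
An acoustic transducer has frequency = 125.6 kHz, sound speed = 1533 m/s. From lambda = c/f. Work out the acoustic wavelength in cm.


lambda = c/f = 1533 / 125600 = 0.0122 m = 1.22 cm

1.22 cm


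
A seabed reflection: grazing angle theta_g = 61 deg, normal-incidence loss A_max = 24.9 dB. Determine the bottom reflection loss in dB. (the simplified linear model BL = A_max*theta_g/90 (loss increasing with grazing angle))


BL = A_max * theta_g / 90 = 24.9 * 61 / 90 = 16.88

16.88 dB


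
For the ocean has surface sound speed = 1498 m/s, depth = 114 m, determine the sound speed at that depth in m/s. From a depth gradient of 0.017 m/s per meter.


c = 1498 + 0.017 * 114 = 1499.938

1499.938 m/s


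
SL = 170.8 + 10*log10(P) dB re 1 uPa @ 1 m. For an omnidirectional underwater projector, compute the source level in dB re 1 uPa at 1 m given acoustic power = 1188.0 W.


SL = 170.8 + 10*log10(1188.0) = 170.8 + 30.75 = 201.55

201.55 dB


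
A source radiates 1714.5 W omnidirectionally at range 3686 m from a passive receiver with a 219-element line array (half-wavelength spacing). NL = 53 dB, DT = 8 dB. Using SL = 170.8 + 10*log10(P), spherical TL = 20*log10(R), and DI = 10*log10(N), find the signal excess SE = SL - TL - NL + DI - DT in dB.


Step 1: SL = 170.8 + 10*log10(1714.5) = 203.14 dB
Step 2: TL = 20*log10(3686) = 71.33 dB
Step 3: DI = 10*log10(219) = 23.4 dB
Step 4: SE = SL - TL - NL + DI - DT = 203.14 - 71.33 - 53 + 23.4 - 8 = 94.21

94.21 dB


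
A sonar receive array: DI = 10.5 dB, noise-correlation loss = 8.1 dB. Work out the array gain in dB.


AG = DI - L_corr = 10.5 - 8.1 = 2.4

2.4 dB


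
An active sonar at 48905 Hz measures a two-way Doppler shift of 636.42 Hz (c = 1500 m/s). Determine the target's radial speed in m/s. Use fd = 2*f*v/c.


From fd = 2*f*v/c, v = c*fd/(2*f) = 1500 * 636.42 / (2*48905) = 9.76

9.76 m/s


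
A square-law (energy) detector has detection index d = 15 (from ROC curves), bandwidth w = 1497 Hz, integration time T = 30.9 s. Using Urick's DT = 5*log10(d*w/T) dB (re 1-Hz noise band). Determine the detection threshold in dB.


14.31 dB


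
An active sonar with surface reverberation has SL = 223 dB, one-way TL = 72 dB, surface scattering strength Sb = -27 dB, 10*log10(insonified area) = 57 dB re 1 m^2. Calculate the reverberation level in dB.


RL = SL - 2*TL + Sb + 10*log10(A) = 223 - 2*72 + (-27) + 57 = 109

109 dB


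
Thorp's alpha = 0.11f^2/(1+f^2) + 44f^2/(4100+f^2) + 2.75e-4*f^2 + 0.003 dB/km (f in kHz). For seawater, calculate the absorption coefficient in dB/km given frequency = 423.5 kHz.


f^2 = 179352.25
alpha = 0.11*179352.25/(1+179352.25) + 44*179352.25/(4100+179352.25) + 2.75e-4*179352.25 + 0.003 = 92.452

92.452 dB/km


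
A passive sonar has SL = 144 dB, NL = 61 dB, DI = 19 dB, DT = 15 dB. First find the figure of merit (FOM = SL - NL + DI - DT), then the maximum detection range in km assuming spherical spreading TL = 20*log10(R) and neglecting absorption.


Step 1: FOM = SL - NL + DI - DT = 144 - 61 + 19 - 15 = 87 dB
Step 2: at max range FOM = TL = 20*log10(R), so R = 10^(87/20) = 22387.21 m = 22.39 km

22.39 km


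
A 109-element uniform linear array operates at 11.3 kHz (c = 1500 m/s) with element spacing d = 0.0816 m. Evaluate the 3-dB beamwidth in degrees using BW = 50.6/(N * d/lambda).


Step 1: lambda = 1500/11300 = 0.13274 m
Step 2: d/lambda = 0.0816/0.13274 = 0.6147
Step 3: BW = 50.6/(N * d/lambda) = 50.6/(109 * 0.6147) = 0.76

0.76 deg


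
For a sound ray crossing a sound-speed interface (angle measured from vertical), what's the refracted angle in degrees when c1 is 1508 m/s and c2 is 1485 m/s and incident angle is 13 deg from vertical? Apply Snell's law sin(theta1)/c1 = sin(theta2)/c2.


sin(theta2) = (c2/c1)*sin(theta1) = (1485/1508)*sin(13 deg) = 0.22152
theta2 = arcsin(0.22152) = 12.8

12.8 deg


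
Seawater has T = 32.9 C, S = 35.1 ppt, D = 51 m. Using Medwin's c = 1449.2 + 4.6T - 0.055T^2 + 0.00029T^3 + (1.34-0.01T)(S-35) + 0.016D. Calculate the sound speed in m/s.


c = 1449.2 + 4.6*32.9 - 0.055*32.9^2 + 0.00029*32.9^3 + (1.34 - 0.01*32.9)*(35.1 - 35) + 0.016*51 = 1552.25

1552.25 m/s


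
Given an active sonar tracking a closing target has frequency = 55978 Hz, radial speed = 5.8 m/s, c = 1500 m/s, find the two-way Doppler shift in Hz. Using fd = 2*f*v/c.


fd = 2*f*v/c = 2 * 55978 * 5.8 / 1500 = 432.9

432.9 Hz


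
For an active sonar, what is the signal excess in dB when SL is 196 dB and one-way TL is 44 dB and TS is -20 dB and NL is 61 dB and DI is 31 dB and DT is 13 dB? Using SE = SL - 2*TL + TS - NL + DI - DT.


SE = SL - 2*TL + TS - NL + DI - DT = 196 - 2*44 + (-20) - 61 + 31 - 13 = 45

45 dB


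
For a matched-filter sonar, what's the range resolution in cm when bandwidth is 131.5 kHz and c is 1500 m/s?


dR = c/(2*BW) = 1500 / (2 * 131.5e3) = 0.0057 m = 0.57 cm

0.57 cm


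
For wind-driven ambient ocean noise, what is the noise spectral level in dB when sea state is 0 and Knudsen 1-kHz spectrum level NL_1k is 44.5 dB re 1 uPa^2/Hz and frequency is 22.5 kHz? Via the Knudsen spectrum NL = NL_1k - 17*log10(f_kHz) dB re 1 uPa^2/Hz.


21.51 dB


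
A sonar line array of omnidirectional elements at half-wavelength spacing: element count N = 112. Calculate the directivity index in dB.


DI = 10*log10(112) = 20.49

20.49 dB


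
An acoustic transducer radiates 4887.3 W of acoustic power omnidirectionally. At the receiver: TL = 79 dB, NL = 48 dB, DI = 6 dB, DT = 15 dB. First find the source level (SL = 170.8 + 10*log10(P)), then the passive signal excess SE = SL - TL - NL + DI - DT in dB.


Step 1: SL = 170.8 + 10*log10(4887.3) = 207.69 dB
Step 2: SE = SL - TL - NL + DI - DT = 207.69 - 79 - 48 + 6 - 15 = 71.69

71.69 dB


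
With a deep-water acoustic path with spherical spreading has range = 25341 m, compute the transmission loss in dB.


88.08 dB


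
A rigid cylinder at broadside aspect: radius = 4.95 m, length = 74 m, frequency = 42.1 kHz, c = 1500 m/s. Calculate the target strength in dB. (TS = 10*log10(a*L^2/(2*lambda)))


55.8 dB


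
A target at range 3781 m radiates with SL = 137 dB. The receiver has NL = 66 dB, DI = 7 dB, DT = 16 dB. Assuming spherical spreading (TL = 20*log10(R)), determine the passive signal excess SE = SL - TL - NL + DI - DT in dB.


Step 1: TL = 20*log10(3781) = 71.55 dB
Step 2: SE = 137 - 71.55 - 66 + 7 - 16 = -9.55

-9.55 dB


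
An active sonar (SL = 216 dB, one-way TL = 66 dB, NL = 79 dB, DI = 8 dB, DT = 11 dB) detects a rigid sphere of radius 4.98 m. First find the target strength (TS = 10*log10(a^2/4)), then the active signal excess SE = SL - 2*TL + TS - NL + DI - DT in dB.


Step 1: TS = 10*log10(4.98^2/4) = 7.92 dB
Step 2: SE = SL - 2*TL + TS - NL + DI - DT = 216 - 2*66 + (7.92) - 79 + 8 - 11 = 9.92

9.92 dB


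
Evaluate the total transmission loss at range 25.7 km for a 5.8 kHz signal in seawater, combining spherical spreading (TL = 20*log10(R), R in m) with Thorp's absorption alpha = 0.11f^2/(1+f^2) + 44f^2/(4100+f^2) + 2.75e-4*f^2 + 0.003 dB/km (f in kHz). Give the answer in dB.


Step 1 (Thorp): alpha = 0.11*33.64/(1+33.64) + 44*33.64/(4100+33.64) + 2.75e-4*33.64 + 0.003 = 0.4772 dB/km
Step 2: TL_spread = 20*log10(25700) = 88.2 dB
Step 3: TL_abs = alpha*R = 0.4772 * 25.7 = 12.26 dB
Step 4: TL_total = 88.2 + 12.26 = 100.46

100.46 dB


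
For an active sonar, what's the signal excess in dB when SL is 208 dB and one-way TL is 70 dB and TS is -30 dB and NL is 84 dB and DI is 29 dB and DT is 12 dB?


SE = SL - 2*TL + TS - NL + DI - DT = 208 - 2*70 + (-30) - 84 + 29 - 12 = -29

-29 dB


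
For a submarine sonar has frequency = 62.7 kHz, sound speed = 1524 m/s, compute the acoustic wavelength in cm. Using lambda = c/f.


lambda = c/f = 1524 / 62700 = 0.0243 m = 2.43 cm

2.43 cm


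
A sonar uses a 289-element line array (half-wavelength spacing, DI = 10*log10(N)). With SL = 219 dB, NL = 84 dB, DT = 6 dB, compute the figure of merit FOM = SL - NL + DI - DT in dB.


Step 1: DI = 10*log10(289) = 24.61 dB
Step 2: FOM = SL - NL + DI - DT = 219 - 84 + 24.61 - 6 = 153.61

153.61 dB


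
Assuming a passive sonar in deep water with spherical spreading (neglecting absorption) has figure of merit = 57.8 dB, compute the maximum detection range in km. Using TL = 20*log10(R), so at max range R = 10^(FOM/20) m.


At max range FOM = TL, so 20*log10(R) = 57.8
R = 10^(57.8/20) = 776.25 m = 0.78 km

0.78 km


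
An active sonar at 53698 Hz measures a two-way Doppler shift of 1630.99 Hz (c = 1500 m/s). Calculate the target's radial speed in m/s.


22.78 m/s


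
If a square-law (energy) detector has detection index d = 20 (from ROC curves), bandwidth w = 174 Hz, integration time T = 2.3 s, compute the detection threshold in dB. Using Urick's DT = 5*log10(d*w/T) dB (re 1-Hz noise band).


15.9 dB


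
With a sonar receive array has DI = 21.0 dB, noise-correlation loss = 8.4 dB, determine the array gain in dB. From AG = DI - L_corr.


AG = DI - L_corr = 21.0 - 8.4 = 12.6

12.6 dB


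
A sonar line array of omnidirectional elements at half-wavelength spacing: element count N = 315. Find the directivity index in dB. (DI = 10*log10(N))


DI = 10*log10(315) = 24.98

24.98 dB


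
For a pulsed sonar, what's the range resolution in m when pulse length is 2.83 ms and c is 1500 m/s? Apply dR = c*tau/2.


dR = c*tau/2 = 1500 * 2.83e-3 / 2 = 2.1225

2.1225 m


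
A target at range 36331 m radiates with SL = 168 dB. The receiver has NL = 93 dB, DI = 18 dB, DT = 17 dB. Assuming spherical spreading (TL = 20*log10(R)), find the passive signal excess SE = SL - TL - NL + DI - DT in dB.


-15.21 dB


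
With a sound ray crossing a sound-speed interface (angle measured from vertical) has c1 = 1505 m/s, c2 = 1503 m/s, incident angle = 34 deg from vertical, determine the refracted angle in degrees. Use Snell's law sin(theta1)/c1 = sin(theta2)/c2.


33.95 deg


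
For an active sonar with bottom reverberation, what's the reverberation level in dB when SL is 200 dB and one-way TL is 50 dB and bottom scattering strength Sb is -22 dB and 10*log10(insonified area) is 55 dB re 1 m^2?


RL = SL - 2*TL + Sb + 10*log10(A) = 200 - 2*50 + (-22) + 55 = 133

133 dB


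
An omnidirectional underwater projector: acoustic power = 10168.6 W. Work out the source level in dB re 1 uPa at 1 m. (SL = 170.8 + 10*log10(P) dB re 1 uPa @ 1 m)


SL = 170.8 + 10*log10(10168.6) = 170.8 + 40.07 = 210.87

210.87 dB


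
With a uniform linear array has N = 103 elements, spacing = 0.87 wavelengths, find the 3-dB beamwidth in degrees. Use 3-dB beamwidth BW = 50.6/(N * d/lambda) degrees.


BW = 50.6 / (103 * 0.87) = 50.6 / 89.61 = 0.56

0.56 deg


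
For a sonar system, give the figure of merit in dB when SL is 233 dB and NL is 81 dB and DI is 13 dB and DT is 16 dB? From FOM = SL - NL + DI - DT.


FOM = SL - NL + DI - DT = 233 - 81 + 13 - 16 = 149

149 dB


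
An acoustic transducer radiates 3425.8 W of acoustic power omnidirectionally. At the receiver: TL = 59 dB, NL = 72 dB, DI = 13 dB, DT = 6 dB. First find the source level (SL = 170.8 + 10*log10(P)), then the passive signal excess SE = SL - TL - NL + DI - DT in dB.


Step 1: SL = 170.8 + 10*log10(3425.8) = 206.15 dB
Step 2: SE = SL - TL - NL + DI - DT = 206.15 - 59 - 72 + 13 - 6 = 82.15

82.15 dB


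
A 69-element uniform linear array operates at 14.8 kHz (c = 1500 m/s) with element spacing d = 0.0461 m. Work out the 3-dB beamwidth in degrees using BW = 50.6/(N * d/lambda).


1.61 deg


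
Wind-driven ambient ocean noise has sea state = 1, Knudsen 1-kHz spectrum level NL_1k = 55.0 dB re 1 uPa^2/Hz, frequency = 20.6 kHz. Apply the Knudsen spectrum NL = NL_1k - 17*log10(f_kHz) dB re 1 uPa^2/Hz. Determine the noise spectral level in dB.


32.66 dB


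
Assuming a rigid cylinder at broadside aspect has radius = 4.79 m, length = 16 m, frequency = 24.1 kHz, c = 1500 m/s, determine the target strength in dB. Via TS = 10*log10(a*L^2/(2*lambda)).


lambda = 1500/24100 = 0.06224 m
TS = 10*log10(4.79*16^2/(2*0.06224)) = 39.93

39.93 dB


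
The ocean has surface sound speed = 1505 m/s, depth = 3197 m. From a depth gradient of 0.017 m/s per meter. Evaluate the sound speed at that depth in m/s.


1559.349 m/s


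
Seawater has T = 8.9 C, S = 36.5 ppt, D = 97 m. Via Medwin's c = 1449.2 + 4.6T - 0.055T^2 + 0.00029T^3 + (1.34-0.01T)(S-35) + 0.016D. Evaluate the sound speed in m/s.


c = 1449.2 + 4.6*8.9 - 0.055*8.9^2 + 0.00029*8.9^3 + (1.34 - 0.01*8.9)*(36.5 - 35) + 0.016*97 = 1489.42

1489.42 m/s


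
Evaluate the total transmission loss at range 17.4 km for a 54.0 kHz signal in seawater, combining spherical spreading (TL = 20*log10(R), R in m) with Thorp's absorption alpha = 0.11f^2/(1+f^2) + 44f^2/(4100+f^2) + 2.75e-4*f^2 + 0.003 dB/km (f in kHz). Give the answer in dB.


418.93 dB


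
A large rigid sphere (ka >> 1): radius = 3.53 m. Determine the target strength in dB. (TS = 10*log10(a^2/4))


4.93 dB


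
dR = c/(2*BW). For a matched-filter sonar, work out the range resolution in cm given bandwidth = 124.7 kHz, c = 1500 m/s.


dR = c/(2*BW) = 1500 / (2 * 124.7e3) = 0.006 m = 0.6 cm

0.6 cm


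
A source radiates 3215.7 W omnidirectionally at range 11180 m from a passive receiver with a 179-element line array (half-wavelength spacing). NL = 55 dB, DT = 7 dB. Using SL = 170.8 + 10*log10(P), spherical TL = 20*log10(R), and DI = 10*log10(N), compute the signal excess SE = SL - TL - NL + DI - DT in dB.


Step 1: SL = 170.8 + 10*log10(3215.7) = 205.87 dB
Step 2: TL = 20*log10(11180) = 80.97 dB
Step 3: DI = 10*log10(179) = 22.53 dB
Step 4: SE = SL - TL - NL + DI - DT = 205.87 - 80.97 - 55 + 22.53 - 7 = 85.43

85.43 dB


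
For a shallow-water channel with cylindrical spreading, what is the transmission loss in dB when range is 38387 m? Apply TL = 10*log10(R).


TL = 10*log10(38387) = 45.84

45.84 dB


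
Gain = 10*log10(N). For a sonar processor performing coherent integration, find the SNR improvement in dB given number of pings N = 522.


Gain = 10*log10(522) = 27.18

27.18 dB


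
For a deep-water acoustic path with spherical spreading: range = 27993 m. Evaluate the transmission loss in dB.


TL = 20*log10(27993) = 88.94

88.94 dB


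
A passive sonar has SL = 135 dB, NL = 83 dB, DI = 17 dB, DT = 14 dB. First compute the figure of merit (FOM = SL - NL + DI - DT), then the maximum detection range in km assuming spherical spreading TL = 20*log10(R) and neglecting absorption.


Step 1: FOM = SL - NL + DI - DT = 135 - 83 + 17 - 14 = 55 dB
Step 2: at max range FOM = TL = 20*log10(R), so R = 10^(55/20) = 562.34 m = 0.56 km

0.56 km


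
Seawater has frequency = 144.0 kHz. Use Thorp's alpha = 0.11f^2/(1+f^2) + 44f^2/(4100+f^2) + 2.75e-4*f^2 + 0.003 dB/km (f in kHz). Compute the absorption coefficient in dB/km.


42.552 dB/km


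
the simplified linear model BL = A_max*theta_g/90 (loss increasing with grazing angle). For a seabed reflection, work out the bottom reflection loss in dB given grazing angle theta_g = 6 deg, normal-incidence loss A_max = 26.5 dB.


BL = A_max * theta_g / 90 = 26.5 * 6 / 90 = 1.77

1.77 dB


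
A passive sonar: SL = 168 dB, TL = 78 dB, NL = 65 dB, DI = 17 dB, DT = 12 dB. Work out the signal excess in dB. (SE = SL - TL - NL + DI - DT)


SE = SL - TL - NL + DI - DT = 168 - 78 - 65 + 17 - 12 = 30

30 dB


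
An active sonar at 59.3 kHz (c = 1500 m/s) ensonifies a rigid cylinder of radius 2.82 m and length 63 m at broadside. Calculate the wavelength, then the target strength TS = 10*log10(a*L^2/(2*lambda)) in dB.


Step 1: lambda = c/f = 1500/59300 = 0.0253 m
Step 2: TS = 10*log10(a*L^2/(2*lambda)) = 10*log10(2.82*63^2/(2*0.0253)) = 53.45

53.45 dB


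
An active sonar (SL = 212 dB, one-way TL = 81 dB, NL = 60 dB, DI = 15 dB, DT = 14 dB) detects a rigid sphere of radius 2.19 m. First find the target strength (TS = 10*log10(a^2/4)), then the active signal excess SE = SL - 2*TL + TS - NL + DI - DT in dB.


Step 1: TS = 10*log10(2.19^2/4) = 0.79 dB
Step 2: SE = SL - 2*TL + TS - NL + DI - DT = 212 - 2*81 + (0.79) - 60 + 15 - 14 = -8.21

-8.21 dB


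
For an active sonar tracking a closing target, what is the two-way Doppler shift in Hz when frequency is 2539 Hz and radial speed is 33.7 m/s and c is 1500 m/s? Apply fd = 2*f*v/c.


fd = 2*f*v/c = 2 * 2539 * 33.7 / 1500 = 114.09

114.09 Hz


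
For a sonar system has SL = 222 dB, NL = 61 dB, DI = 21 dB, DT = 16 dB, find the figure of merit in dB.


166 dB


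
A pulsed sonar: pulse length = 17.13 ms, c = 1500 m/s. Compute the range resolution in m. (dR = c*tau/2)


dR = c*tau/2 = 1500 * 17.13e-3 / 2 = 12.8475

12.8475 m


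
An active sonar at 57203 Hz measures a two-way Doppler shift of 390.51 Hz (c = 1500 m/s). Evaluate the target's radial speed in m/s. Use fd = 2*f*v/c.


From fd = 2*f*v/c, v = c*fd/(2*f) = 1500 * 390.51 / (2*57203) = 5.12

5.12 m/s


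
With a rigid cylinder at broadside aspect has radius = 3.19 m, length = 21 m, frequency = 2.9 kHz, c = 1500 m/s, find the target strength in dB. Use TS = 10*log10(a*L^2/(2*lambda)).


lambda = 1500/2900 = 0.51724 m
TS = 10*log10(3.19*21^2/(2*0.51724)) = 31.34

31.34 dB


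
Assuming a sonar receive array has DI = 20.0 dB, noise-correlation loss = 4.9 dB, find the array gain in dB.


AG = DI - L_corr = 20.0 - 4.9 = 15.1

15.1 dB


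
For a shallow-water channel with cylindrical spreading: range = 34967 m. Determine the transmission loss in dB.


TL = 10*log10(34967) = 45.44

45.44 dB


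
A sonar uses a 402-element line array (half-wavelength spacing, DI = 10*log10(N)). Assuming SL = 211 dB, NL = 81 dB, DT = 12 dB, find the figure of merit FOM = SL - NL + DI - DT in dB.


Step 1: DI = 10*log10(402) = 26.04 dB
Step 2: FOM = SL - NL + DI - DT = 211 - 81 + 26.04 - 12 = 144.04

144.04 dB


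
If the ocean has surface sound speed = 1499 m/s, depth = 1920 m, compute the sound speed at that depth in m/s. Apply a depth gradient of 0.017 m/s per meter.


c = 1499 + 0.017 * 1920 = 1531.64

1531.64 m/s


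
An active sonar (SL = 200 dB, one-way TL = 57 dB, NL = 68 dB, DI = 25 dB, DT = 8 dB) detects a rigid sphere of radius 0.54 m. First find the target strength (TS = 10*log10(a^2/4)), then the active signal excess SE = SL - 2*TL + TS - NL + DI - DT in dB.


Step 1: TS = 10*log10(0.54^2/4) = -11.37 dB
Step 2: SE = SL - 2*TL + TS - NL + DI - DT = 200 - 2*57 + (-11.37) - 68 + 25 - 8 = 23.63

23.63 dB


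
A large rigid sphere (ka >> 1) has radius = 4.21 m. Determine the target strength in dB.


TS = 10*log10(4.21^2 / 4) = 10*log10(4.431025) = 6.47

6.47 dB


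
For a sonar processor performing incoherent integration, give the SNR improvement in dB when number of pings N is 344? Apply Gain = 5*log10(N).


12.68 dB


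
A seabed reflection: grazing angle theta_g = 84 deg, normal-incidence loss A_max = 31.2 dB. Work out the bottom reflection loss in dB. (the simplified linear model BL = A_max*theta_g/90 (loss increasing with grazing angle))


BL = A_max * theta_g / 90 = 31.2 * 84 / 90 = 29.12

29.12 dB


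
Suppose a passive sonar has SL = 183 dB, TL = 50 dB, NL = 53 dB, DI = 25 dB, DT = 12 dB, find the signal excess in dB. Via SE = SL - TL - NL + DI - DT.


93 dB


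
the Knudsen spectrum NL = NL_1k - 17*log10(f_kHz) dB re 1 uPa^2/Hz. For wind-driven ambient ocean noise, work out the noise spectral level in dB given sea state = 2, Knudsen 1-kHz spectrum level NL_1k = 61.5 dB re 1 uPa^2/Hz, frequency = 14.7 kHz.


41.66 dB


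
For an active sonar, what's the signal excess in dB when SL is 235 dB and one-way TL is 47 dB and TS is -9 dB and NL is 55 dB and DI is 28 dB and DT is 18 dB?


SE = SL - 2*TL + TS - NL + DI - DT = 235 - 2*47 + (-9) - 55 + 28 - 18 = 87

87 dB


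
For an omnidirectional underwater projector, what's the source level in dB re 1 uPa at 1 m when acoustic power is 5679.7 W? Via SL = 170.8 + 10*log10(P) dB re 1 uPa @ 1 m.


SL = 170.8 + 10*log10(5679.7) = 170.8 + 37.54 = 208.34

208.34 dB


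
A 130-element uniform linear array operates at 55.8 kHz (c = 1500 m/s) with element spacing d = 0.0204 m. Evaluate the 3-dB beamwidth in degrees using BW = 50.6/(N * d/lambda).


Step 1: lambda = 1500/55800 = 0.02688 m
Step 2: d/lambda = 0.0204/0.02688 = 0.7589
Step 3: BW = 50.6/(N * d/lambda) = 50.6/(130 * 0.7589) = 0.51

0.51 deg


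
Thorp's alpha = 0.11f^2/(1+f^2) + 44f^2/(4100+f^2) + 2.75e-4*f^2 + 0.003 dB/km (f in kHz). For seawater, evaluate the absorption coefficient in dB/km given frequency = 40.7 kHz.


f^2 = 1656.49
alpha = 0.11*1656.49/(1+1656.49) + 44*1656.49/(4100+1656.49) + 2.75e-4*1656.49 + 0.003 = 13.23

13.23 dB/km


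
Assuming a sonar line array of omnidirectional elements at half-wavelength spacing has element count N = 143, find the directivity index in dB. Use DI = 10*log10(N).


DI = 10*log10(143) = 21.55

21.55 dB


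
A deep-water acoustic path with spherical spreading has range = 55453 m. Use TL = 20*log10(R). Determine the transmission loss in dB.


TL = 20*log10(55453) = 94.88

94.88 dB


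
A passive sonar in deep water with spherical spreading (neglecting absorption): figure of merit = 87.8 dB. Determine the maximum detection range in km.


At max range FOM = TL, so 20*log10(R) = 87.8
R = 10^(87.8/20) = 24547.09 m = 24.55 km

24.55 km


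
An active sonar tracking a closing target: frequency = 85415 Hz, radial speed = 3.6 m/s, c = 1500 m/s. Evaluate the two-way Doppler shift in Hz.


fd = 2*f*v/c = 2 * 85415 * 3.6 / 1500 = 409.99

409.99 Hz


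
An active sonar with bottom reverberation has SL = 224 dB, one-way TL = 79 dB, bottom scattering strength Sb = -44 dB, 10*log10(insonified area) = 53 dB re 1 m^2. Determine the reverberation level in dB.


75 dB


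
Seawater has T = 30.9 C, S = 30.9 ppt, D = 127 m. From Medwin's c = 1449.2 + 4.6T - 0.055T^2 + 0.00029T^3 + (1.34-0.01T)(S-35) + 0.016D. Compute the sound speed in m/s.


1545.19 m/s


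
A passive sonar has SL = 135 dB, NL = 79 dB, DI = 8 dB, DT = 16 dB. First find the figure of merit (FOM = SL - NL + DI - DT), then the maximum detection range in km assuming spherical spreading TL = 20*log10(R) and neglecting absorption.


Step 1: FOM = SL - NL + DI - DT = 135 - 79 + 8 - 16 = 48 dB
Step 2: at max range FOM = TL = 20*log10(R), so R = 10^(48/20) = 251.19 m = 0.25 km

0.25 km


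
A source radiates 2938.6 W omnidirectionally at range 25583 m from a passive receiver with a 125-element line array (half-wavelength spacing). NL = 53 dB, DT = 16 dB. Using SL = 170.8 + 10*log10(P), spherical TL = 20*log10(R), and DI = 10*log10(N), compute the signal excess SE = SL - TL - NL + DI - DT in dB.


Step 1: SL = 170.8 + 10*log10(2938.6) = 205.48 dB
Step 2: TL = 20*log10(25583) = 88.16 dB
Step 3: DI = 10*log10(125) = 20.97 dB
Step 4: SE = SL - TL - NL + DI - DT = 205.48 - 88.16 - 53 + 20.97 - 16 = 69.29

69.29 dB


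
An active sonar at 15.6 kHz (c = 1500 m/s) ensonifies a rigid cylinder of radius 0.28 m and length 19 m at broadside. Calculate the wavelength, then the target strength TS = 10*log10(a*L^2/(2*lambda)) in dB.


Step 1: lambda = c/f = 1500/15600 = 0.09615 m
Step 2: TS = 10*log10(a*L^2/(2*lambda)) = 10*log10(0.28*19^2/(2*0.09615)) = 27.21

27.21 dB


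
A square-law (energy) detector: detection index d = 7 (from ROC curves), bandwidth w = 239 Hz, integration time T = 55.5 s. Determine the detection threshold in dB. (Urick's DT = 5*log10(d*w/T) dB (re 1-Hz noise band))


7.4 dB


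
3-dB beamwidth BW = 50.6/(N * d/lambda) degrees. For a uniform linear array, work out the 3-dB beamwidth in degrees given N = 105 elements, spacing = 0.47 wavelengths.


BW = 50.6 / (105 * 0.47) = 50.6 / 49.35 = 1.03

1.03 deg


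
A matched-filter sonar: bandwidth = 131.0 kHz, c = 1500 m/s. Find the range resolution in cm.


dR = c/(2*BW) = 1500 / (2 * 131.0e3) = 0.0057 m = 0.57 cm

0.57 cm


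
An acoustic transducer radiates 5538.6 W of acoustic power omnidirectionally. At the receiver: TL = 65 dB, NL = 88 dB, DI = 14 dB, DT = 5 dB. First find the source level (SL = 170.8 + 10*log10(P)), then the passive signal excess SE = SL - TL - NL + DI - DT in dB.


Step 1: SL = 170.8 + 10*log10(5538.6) = 208.23 dB
Step 2: SE = SL - TL - NL + DI - DT = 208.23 - 65 - 88 + 14 - 5 = 64.23

64.23 dB


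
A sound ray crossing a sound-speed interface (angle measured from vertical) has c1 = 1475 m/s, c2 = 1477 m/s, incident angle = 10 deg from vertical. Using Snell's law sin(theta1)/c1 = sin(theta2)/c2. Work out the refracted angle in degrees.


sin(theta2) = (c2/c1)*sin(theta1) = (1477/1475)*sin(10 deg) = 0.17388
theta2 = arcsin(0.17388) = 10.01

10.01 deg


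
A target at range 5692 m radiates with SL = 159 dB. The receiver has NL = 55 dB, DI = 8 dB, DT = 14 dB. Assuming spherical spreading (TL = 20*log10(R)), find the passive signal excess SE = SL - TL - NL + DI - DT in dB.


Step 1: TL = 20*log10(5692) = 75.11 dB
Step 2: SE = 159 - 75.11 - 55 + 8 - 14 = 22.89

22.89 dB


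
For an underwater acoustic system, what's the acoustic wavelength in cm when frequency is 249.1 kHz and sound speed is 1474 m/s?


lambda = c/f = 1474 / 249100 = 0.0059 m = 0.59 cm

0.59 cm


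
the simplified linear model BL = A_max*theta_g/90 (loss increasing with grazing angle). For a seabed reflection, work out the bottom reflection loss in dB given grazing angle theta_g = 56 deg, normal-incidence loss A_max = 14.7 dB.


BL = A_max * theta_g / 90 = 14.7 * 56 / 90 = 9.15

9.15 dB


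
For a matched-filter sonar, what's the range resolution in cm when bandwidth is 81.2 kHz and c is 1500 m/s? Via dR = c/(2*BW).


dR = c/(2*BW) = 1500 / (2 * 81.2e3) = 0.0092 m = 0.92 cm

0.92 cm


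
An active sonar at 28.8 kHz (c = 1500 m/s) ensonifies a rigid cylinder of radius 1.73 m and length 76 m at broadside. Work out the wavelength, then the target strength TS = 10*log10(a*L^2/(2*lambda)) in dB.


Step 1: lambda = c/f = 1500/28800 = 0.05208 m
Step 2: TS = 10*log10(a*L^2/(2*lambda)) = 10*log10(1.73*76^2/(2*0.05208)) = 49.82

49.82 dB


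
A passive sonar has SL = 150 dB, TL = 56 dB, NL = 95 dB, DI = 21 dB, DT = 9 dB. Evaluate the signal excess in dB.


11 dB


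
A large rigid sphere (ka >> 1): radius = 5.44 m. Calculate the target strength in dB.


8.69 dB


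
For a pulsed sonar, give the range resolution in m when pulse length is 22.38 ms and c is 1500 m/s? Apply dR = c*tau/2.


dR = c*tau/2 = 1500 * 22.38e-3 / 2 = 16.785

16.785 m


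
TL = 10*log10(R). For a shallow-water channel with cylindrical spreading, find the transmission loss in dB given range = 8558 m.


TL = 10*log10(8558) = 39.32

39.32 dB


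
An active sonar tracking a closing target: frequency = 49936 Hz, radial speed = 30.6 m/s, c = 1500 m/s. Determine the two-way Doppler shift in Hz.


fd = 2*f*v/c = 2 * 49936 * 30.6 / 1500 = 2037.39

2037.39 Hz


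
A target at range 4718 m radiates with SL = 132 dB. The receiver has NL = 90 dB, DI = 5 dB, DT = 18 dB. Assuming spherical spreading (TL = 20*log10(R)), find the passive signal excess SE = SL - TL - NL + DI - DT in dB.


Step 1: TL = 20*log10(4718) = 73.48 dB
Step 2: SE = 132 - 73.48 - 90 + 5 - 18 = -44.48

-44.48 dB


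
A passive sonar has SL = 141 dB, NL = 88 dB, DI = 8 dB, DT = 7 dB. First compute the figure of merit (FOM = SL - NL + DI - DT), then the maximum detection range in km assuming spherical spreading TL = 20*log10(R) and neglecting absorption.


Step 1: FOM = SL - NL + DI - DT = 141 - 88 + 8 - 7 = 54 dB
Step 2: at max range FOM = TL = 20*log10(R), so R = 10^(54/20) = 501.19 m = 0.5 km

0.5 km


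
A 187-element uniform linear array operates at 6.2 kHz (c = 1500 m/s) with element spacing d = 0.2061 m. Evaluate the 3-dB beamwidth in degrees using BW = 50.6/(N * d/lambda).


Step 1: lambda = 1500/6200 = 0.24194 m
Step 2: d/lambda = 0.2061/0.24194 = 0.8519
Step 3: BW = 50.6/(N * d/lambda) = 50.6/(187 * 0.8519) = 0.32

0.32 deg


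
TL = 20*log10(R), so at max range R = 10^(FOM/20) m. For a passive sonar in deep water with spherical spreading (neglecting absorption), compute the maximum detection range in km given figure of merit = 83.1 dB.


At max range FOM = TL, so 20*log10(R) = 83.1
R = 10^(83.1/20) = 14288.94 m = 14.29 km

14.29 km


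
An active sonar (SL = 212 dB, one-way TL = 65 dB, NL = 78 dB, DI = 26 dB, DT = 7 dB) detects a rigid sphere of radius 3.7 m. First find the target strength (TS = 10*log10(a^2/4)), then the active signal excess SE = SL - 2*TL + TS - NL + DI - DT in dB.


Step 1: TS = 10*log10(3.7^2/4) = 5.34 dB
Step 2: SE = SL - 2*TL + TS - NL + DI - DT = 212 - 2*65 + (5.34) - 78 + 26 - 7 = 28.34

28.34 dB


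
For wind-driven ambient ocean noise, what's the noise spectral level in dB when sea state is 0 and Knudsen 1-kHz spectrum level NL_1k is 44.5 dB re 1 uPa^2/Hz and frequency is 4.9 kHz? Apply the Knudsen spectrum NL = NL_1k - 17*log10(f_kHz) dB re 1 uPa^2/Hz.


NL = NL_1k - 17*log10(f_kHz) = 44.5 - 17*log10(4.9) = 44.5 - (11.73) = 32.77

32.77 dB
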